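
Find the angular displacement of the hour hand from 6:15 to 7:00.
The hour hand moves 0.5 degrees per minute.
Time elapsed: 7:00 - 6:15 = 45 minutes
Angular displacement: 45 x 0.5 = 22.5 degrees

Final answer: 22.5 degrees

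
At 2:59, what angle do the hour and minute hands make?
Hour hand position: 2 x 30 + 59 x 0.5 = 89.5 degrees
Minute hand position: 59 x 6 = 354 degrees
Difference: |89.5 - 354| = 264.5 degrees
Since 264.5 > 180, the smaller angle is 360 - 264.5 = 95.5 degrees

Final answer: 95.5 degrees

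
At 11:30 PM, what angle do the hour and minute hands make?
Hour hand position: 11 x 30 + 30 x 0.5 = 345 degrees
Minute hand position: 30 x 6 = 180 degrees
Difference: |345 - 180| = 165 degrees
The angle between the hands is 165 degrees

Final answer: 165 degrees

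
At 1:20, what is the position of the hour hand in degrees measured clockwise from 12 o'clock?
The hour hand moves 30 degrees per hour and 0.5 degrees per minute.
At 1:20: (1) x 30 + 20 x 0.5 = 30 + 10 = 40 degrees

Final answer: 40 degrees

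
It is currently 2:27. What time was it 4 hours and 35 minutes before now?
Starting time: 2:27 = 147 total minutes past 12:00
Subtracting: 4 hours and 35 minutes = 275 minutes
147 - 275 = -128 (negative, add 12 hours = 720) = 592 minutes
= 9 hours and 52 minutes past 12:00 = 9:52

Final answer: 9:52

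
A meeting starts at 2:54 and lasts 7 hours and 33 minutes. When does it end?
Starting time: 2:54
Adding 33 minutes to 54 minutes: 54 + 33 = 87 minutes = 1 hour and 27 minutes
Adding 7 hours: 2 + 7 + 1 (carry) = 10
Final time: 10:27

Final answer: 10:27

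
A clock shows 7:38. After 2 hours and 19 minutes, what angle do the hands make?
First find the time 2 hours and 19 minutes after 7:38.
Total minutes: 7 x 60 + 38 + 2 x 60 + 19 = 597.
597 mod 720 = 597 minutes = 9:57.
Now compute the angle at 9:57:
Hour hand: 9 x 30 + 57 x 0.5 = 298.5 degrees
Minute hand: 57 x 6 = 342 degrees
Difference: |298.5 - 342| = 43.5 degrees
The angle is 43.5 degrees

Final answer: 43.5 degrees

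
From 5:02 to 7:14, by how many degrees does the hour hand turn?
The hour hand moves 0.5 degrees per minute.
Time elapsed: 7:14 - 5:02 = 132 minutes
Angular displacement: 132 x 0.5 = 66 degrees

Final answer: 66 degrees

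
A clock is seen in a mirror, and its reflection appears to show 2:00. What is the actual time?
Reflection across the vertical (12-6) axis maps a hand at angle A degrees to (360 - A) degrees, which sends a reading of T minutes past 12:00 to (720 - T) minutes past 12:00.
Mirror reads 2:00 = 120 minutes past 12:00.
Actual time: (720 - 120) mod 720 = 600 minutes = 10:00.

Final answer: 10:00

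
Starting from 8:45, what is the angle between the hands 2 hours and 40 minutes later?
First find the time 2 hours and 40 minutes after 8:45.
Total minutes: 8 x 60 + 45 + 2 x 60 + 40 = 685.
685 mod 720 = 685 minutes = 11:25.
Now compute the angle at 11:25:
Hour hand: 11 x 30 + 25 x 0.5 = 342.5 degrees
Minute hand: 25 x 6 = 150 degrees
Difference: |342.5 - 150| = 192.5 degrees
Smaller angle: 360 - 192.5 = 167.5 degrees

Final answer: 167.5 degrees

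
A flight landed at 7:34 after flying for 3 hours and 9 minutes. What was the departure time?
Starting time: 7:34 = 454 total minutes past 12:00
Subtracting: 3 hours and 9 minutes = 189 minutes
454 - 189 = 265 minutes
= 4 hours and 25 minutes past 12:00 = 4:25

Final answer: 4:25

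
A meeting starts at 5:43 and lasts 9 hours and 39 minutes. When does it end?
Starting time: 5:43
Adding 39 minutes to 43 minutes: 43 + 39 = 82 minutes = 1 hour and 22 minutes
Adding 9 hours: 5 + 9 + 1 (carry) = 15 - 12 = 3
Final time: 3:22

Final answer: 3:22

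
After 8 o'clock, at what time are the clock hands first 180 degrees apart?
For hands to be 180 degrees apart: |30H - 5.5t| = 180
With H = 8: t = (30 x 8 + 180)/5.5 = 76.36 or t = (30 x 8 - 180)/5.5 = 10.91
First valid solution (0 < t < 60): t = 10.91 minutes
The hands are opposite at 10.91 minutes past 8:00.

Final answer: 10.91 minutes past 8:00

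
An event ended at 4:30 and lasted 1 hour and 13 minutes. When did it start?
Starting time: 4:30 = 270 total minutes past 12:00
Subtracting: 1 hour and 13 minutes = 73 minutes
270 - 73 = 197 minutes
= 3 hours and 17 minutes past 12:00 = 3:17

Final answer: 3:17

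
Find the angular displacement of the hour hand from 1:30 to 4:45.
The hour hand moves 0.5 degrees per minute.
Time elapsed: 4:45 - 1:30 = 195 minutes
Angular displacement: 195 x 0.5 = 97.5 degrees

Final answer: 97.5 degrees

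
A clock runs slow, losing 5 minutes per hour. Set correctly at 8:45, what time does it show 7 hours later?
For every 60 true minutes, the faulty clock advances 60 - 5 = 55 minutes.
True elapsed: 7 hours = 420 minutes.
Faulty clock advances: 420 x 55/60 = 385 minutes (drift: 35 minutes behind).
Shown time: 8:45 + 385 minutes = 3:10.

Final answer: 3:10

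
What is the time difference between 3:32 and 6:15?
From 3:32 to 6:15:
(6 x 60 + 15) - (3 x 60 + 32) = 375 - 212 = 163 minutes
= 2 hours and 43 minutes

Final answer: 2 hours and 43 minutes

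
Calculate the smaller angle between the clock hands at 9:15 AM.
Hour hand position: 9 x 30 + 15 x 0.5 = 277.5 degrees
Minute hand position: 15 x 6 = 90 degrees
Difference: |277.5 - 90| = 187.5 degrees
Since 187.5 > 180, the smaller angle is 360 - 187.5 = 172.5 degrees

Final answer: 172.5 degrees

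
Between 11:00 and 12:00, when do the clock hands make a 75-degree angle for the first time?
At t minutes past 11:00, the hour hand is at 30 x 11 + 0.5t degrees and the minute hand is at 6t degrees.
The smaller angle between them is 75 degrees when |30H - 5.5t| = 75 or |30H - 5.5t| = 285.
With H = 11, solve 30 x 11 - 5.5t = +/- target for each target:
  t = (30 x 11 - 75) / 5.5 = 46.36
  t = (30 x 11 + 75) / 5.5 = 73.64 (outside (0, 60))
  t = (30 x 11 - 285) / 5.5 = 8.18
  t = (30 x 11 + 285) / 5.5 = 111.82 (outside (0, 60))
Valid solutions in (0, 60): {8.18, 46.36} minutes.
The first occurrence is t = 8.18 minutes.
The hands form a 75-degree angle at 8.18 minutes past 11:00.

Final answer: 8.18 minutes past 11:00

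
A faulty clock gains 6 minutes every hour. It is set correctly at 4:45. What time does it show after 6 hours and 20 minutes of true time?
For every 60 true minutes, the faulty clock advances 60 + 6 = 66 minutes.
True elapsed: 6 hours and 20 minutes = 380 minutes.
Faulty clock advances: 380 x 66/60 = 418 minutes (drift: 38 minutes ahead).
Shown time: 4:45 + 418 minutes = 11:43.

Final answer: 11:43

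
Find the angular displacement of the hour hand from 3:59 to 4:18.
The hour hand moves 0.5 degrees per minute.
Time elapsed: 4:18 - 3:59 = 19 minutes
Angular displacement: 19 x 0.5 = 9.5 degrees

Final answer: 9.5 degrees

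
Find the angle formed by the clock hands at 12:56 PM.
Hour hand position: 0 x 30 + 56 x 0.5 = 28 degrees
Minute hand position: 56 x 6 = 336 degrees
Difference: |28 - 336| = 308 degrees
Since 308 > 180, the smaller angle is 360 - 308 = 52 degrees

Final answer: 52 degrees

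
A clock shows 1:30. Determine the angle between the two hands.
Hour hand position: 1 x 30 + 30 x 0.5 = 45 degrees
Minute hand position: 30 x 6 = 180 degrees
Difference: |45 - 180| = 135 degrees
The angle between the hands is 135 degrees

Final answer: 135 degrees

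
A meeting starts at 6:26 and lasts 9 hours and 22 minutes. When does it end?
Starting time: 6:26
Adding 22 minutes to 26 minutes: 26 + 22 = 48 minutes
Adding 9 hours: 6 + 9 = 15 - 12 = 3
Final time: 3:48

Final answer: 3:48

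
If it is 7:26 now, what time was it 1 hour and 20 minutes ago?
Starting time: 7:26 = 446 total minutes past 12:00
Subtracting: 1 hour and 20 minutes = 80 minutes
446 - 80 = 366 minutes
= 6 hours and 6 minutes past 12:00 = 6:06

Final answer: 6:06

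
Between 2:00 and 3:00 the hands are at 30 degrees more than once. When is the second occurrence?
At t minutes past 2:00, the hour hand is at 30 x 2 + 0.5t degrees and the minute hand is at 6t degrees.
The smaller angle between them is 30 degrees when |30H - 5.5t| = 30 or |30H - 5.5t| = 330.
With H = 2, solve 30 x 2 - 5.5t = +/- target for each target:
  t = (30 x 2 - 30) / 5.5 = 5.45
  t = (30 x 2 + 30) / 5.5 = 16.36
  t = (30 x 2 - 330) / 5.5 = -49.09 (outside (0, 60))
  t = (30 x 2 + 330) / 5.5 = 70.91 (outside (0, 60))
Valid solutions in (0, 60): {5.45, 16.36} minutes.
The second occurrence is t = 16.36 minutes.
The hands form a 30-degree angle at 16.36 minutes past 2:00.

Final answer: 16.36 minutes past 2:00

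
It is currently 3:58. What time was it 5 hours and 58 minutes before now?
Starting time: 3:58 = 238 total minutes past 12:00
Subtracting: 5 hours and 58 minutes = 358 minutes
238 - 358 = -120 (negative, add 12 hours = 720) = 600 minutes
= 10 hours past 12:00 = 10:00

Final answer: 10:00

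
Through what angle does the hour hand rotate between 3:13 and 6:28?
The hour hand moves 0.5 degrees per minute.
Time elapsed: 6:28 - 3:13 = 195 minutes
Angular displacement: 195 x 0.5 = 97.5 degrees

Final answer: 97.5 degrees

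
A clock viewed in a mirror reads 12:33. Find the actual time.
Reflection across the vertical (12-6) axis maps a hand at angle A degrees to (360 - A) degrees, which sends a reading of T minutes past 12:00 to (720 - T) minutes past 12:00.
Mirror reads 12:33 = 33 minutes past 12:00.
Actual time: (720 - 33) mod 720 = 687 minutes = 11:27.

Final answer: 11:27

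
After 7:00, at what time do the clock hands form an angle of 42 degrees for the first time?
At t minutes past 7:00, the hour hand is at 30 x 7 + 0.5t degrees and the minute hand is at 6t degrees.
The smaller angle between them is 42 degrees when |30H - 5.5t| = 42 or |30H - 5.5t| = 318.
With H = 7, solve 30 x 7 - 5.5t = +/- target for each target:
  t = (30 x 7 - 42) / 5.5 = 30.55
  t = (30 x 7 + 42) / 5.5 = 45.82
  t = (30 x 7 - 318) / 5.5 = -19.64 (outside (0, 60))
  t = (30 x 7 + 318) / 5.5 = 96 (outside (0, 60))
Valid solutions in (0, 60): {30.55, 45.82} minutes.
The first occurrence is t = 30.55 minutes.
The hands form a 42-degree angle at 30.55 minutes past 7:00.

Final answer: 30.55 minutes past 7:00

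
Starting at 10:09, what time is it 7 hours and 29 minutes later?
Starting time: 10:09
Adding 29 minutes to 9 minutes: 9 + 29 = 38 minutes
Adding 7 hours: 10 + 7 = 17 - 12 = 5
Final time: 5:38

Final answer: 5:38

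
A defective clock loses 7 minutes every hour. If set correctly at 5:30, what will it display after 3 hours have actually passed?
For every 60 true minutes, the faulty clock advances 60 - 7 = 53 minutes.
True elapsed: 3 hours = 180 minutes.
Faulty clock advances: 180 x 53/60 = 159 minutes (drift: 21 minutes behind).
Shown time: 5:30 + 159 minutes = 8:09.

Final answer: 8:09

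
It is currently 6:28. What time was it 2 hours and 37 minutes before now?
Starting time: 6:28 = 388 total minutes past 12:00
Subtracting: 2 hours and 37 minutes = 157 minutes
388 - 157 = 231 minutes
= 3 hours and 51 minutes past 12:00 = 3:51

Final answer: 3:51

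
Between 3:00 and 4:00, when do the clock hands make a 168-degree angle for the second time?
At t minutes past 3:00, the hour hand is at 30 x 3 + 0.5t degrees and the minute hand is at 6t degrees.
The smaller angle between them is 168 degrees when |30H - 5.5t| = 168 or |30H - 5.5t| = 192.
With H = 3, solve 30 x 3 - 5.5t = +/- target for each target:
  t = (30 x 3 - 168) / 5.5 = -14.18 (outside (0, 60))
  t = (30 x 3 + 168) / 5.5 = 46.91
  t = (30 x 3 - 192) / 5.5 = -18.55 (outside (0, 60))
  t = (30 x 3 + 192) / 5.5 = 51.27
Valid solutions in (0, 60): {46.91, 51.27} minutes.
The second occurrence is t = 51.27 minutes.
The hands form a 168-degree angle at 51.27 minutes past 3:00.

Final answer: 51.27 minutes past 3:00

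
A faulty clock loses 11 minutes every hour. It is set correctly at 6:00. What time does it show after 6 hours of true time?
For every 60 true minutes, the faulty clock advances 60 - 11 = 49 minutes.
True elapsed: 6 hours = 360 minutes.
Faulty clock advances: 360 x 49/60 = 294 minutes (drift: 66 minutes behind).
Shown time: 6:00 + 294 minutes = 10:54.

Final answer: 10:54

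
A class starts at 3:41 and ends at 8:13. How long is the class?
From 3:41 to 8:13:
(8 x 60 + 13) - (3 x 60 + 41) = 493 - 221 = 272 minutes
= 4 hours and 32 minutes

Final answer: 4 hours and 32 minutes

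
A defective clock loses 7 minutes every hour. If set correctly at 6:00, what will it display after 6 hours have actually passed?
For every 60 true minutes, the faulty clock advances 60 - 7 = 53 minutes.
True elapsed: 6 hours = 360 minutes.
Faulty clock advances: 360 x 53/60 = 318 minutes (drift: 42 minutes behind).
Shown time: 6:00 + 318 minutes = 11:18.

Final answer: 11:18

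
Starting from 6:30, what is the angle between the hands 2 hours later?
First find the time 2 hours after 6:30.
Total minutes: 6 x 60 + 30 + 2 x 60 + 0 = 510.
510 mod 720 = 510 minutes = 8:30.
Now compute the angle at 8:30:
Hour hand: 8 x 30 + 30 x 0.5 = 255 degrees
Minute hand: 30 x 6 = 180 degrees
Difference: |255 - 180| = 75 degrees
The angle is 75 degrees

Final answer: 75 degrees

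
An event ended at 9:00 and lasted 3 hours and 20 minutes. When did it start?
Starting time: 9:00 = 540 total minutes past 12:00
Subtracting: 3 hours and 20 minutes = 200 minutes
540 - 200 = 340 minutes
= 5 hours and 40 minutes past 12:00 = 5:40

Final answer: 5:40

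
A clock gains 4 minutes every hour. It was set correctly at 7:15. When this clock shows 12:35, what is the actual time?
For every 60 true minutes, the faulty clock advances 64 minutes, so 1 faulty-clock minute corresponds to 60/64 true minutes.
From 7:15 to 12:35 on the faulty dial is 320 minutes.
True elapsed: 320 x 60/64 = 300 minutes = 5 hours.
True time: 7:15 + 5 hours = 12:15.

Final answer: 12:15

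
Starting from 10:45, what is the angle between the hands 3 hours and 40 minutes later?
First find the time 3 hours and 40 minutes after 10:45.
Total minutes: 10 x 60 + 45 + 3 x 60 + 40 = 865.
865 mod 720 = 145 minutes = 2:25.
Now compute the angle at 2:25:
Hour hand: 2 x 30 + 25 x 0.5 = 72.5 degrees
Minute hand: 25 x 6 = 150 degrees
Difference: |72.5 - 150| = 77.5 degrees
The angle is 77.5 degrees

Final answer: 77.5 degrees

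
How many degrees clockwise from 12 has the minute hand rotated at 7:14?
The minute hand moves 6 degrees per minute.
At 7:14: 14 x 6 = 84 degrees

Final answer: 84 degrees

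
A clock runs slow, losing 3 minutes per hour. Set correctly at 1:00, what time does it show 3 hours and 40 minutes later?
For every 60 true minutes, the faulty clock advances 60 - 3 = 57 minutes.
True elapsed: 3 hours and 40 minutes = 220 minutes.
Faulty clock advances: 220 x 57/60 = 209 minutes (drift: 11 minutes behind).
Shown time: 1:00 + 209 minutes = 4:29.

Final answer: 4:29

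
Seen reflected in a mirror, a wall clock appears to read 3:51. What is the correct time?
Reflection across the vertical (12-6) axis maps a hand at angle A degrees to (360 - A) degrees, which sends a reading of T minutes past 12:00 to (720 - T) minutes past 12:00.
Mirror reads 3:51 = 231 minutes past 12:00.
Actual time: (720 - 231) mod 720 = 489 minutes = 8:09.

Final answer: 8:09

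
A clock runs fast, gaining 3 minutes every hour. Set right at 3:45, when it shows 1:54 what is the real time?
For every 60 true minutes, the faulty clock advances 63 minutes, so 1 faulty-clock minute corresponds to 60/63 true minutes.
From 3:45 to 1:54 on the faulty dial is 609 minutes.
True elapsed: 609 x 60/63 = 580 minutes = 9 hours and 40 minutes.
True time: 3:45 + 9 hours and 40 minutes = 1:25.

Final answer: 1:25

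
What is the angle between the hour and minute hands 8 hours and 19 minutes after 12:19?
First find the time 8 hours and 19 minutes after 12:19.
Total minutes: 12 x 60 + 19 + 8 x 60 + 19 = 1238.
1238 mod 720 = 518 minutes = 8:38.
Now compute the angle at 8:38:
Hour hand: 8 x 30 + 38 x 0.5 = 259 degrees
Minute hand: 38 x 6 = 228 degrees
Difference: |259 - 228| = 31 degrees
The angle is 31 degrees

Final answer: 31 degrees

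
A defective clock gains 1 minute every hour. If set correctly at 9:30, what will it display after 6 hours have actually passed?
For every 60 true minutes, the faulty clock advances 60 + 1 = 61 minutes.
True elapsed: 6 hours = 360 minutes.
Faulty clock advances: 360 x 61/60 = 366 minutes (drift: 6 minutes ahead).
Shown time: 9:30 + 366 minutes = 3:36.

Final answer: 3:36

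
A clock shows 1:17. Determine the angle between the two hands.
Hour hand position: 1 x 30 + 17 x 0.5 = 38.5 degrees
Minute hand position: 17 x 6 = 102 degrees
Difference: |38.5 - 102| = 63.5 degrees
The angle between the hands is 63.5 degrees

Final answer: 63.5 degrees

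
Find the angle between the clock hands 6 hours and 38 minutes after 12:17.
First find the time 6 hours and 38 minutes after 12:17.
Total minutes: 12 x 60 + 17 + 6 x 60 + 38 = 1135.
1135 mod 720 = 415 minutes = 6:55.
Now compute the angle at 6:55:
Hour hand: 6 x 30 + 55 x 0.5 = 207.5 degrees
Minute hand: 55 x 6 = 330 degrees
Difference: |207.5 - 330| = 122.5 degrees
The angle is 122.5 degrees

Final answer: 122.5 degrees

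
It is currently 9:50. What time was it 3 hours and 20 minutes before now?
Starting time: 9:50 = 590 total minutes past 12:00
Subtracting: 3 hours and 20 minutes = 200 minutes
590 - 200 = 390 minutes
= 6 hours and 30 minutes past 12:00 = 6:30

Final answer: 6:30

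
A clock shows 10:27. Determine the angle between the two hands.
Hour hand position: 10 x 30 + 27 x 0.5 = 313.5 degrees
Minute hand position: 27 x 6 = 162 degrees
Difference: |313.5 - 162| = 151.5 degrees
The angle between the hands is 151.5 degrees

Final answer: 151.5 degrees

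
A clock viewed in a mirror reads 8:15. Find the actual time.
Reflection across the vertical (12-6) axis maps a hand at angle A degrees to (360 - A) degrees, which sends a reading of T minutes past 12:00 to (720 - T) minutes past 12:00.
Mirror reads 8:15 = 495 minutes past 12:00.
Actual time: (720 - 495) mod 720 = 225 minutes = 3:45.

Final answer: 3:45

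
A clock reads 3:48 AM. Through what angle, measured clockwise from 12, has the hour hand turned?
The hour hand moves 30 degrees per hour and 0.5 degrees per minute.
At 3:48: (3) x 30 + 48 x 0.5 = 90 + 24 = 114 degrees

Final answer: 114 degrees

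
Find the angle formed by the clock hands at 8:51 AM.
Hour hand position: 8 x 30 + 51 x 0.5 = 265.5 degrees
Minute hand position: 51 x 6 = 306 degrees
Difference: |265.5 - 306| = 40.5 degrees
The angle between the hands is 40.5 degrees

Final answer: 40.5 degrees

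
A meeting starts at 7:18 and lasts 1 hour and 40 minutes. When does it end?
Starting time: 7:18
Adding 40 minutes to 18 minutes: 18 + 40 = 58 minutes
Adding 1 hour: 7 + 1 = 8
Final time: 8:58

Final answer: 8:58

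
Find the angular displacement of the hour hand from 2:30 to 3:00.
The hour hand moves 0.5 degrees per minute.
Time elapsed: 3:00 - 2:30 = 30 minutes
Angular displacement: 30 x 0.5 = 15 degrees

Final answer: 15 degrees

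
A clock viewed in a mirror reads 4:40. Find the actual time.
Reflection across the vertical (12-6) axis maps a hand at angle A degrees to (360 - A) degrees, which sends a reading of T minutes past 12:00 to (720 - T) minutes past 12:00.
Mirror reads 4:40 = 280 minutes past 12:00.
Actual time: (720 - 280) mod 720 = 440 minutes = 7:20.

Final answer: 7:20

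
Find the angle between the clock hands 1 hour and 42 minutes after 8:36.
First find the time 1 hour and 42 minutes after 8:36.
Total minutes: 8 x 60 + 36 + 1 x 60 + 42 = 618.
618 mod 720 = 618 minutes = 10:18.
Now compute the angle at 10:18:
Hour hand: 10 x 30 + 18 x 0.5 = 309 degrees
Minute hand: 18 x 6 = 108 degrees
Difference: |309 - 108| = 201 degrees
Smaller angle: 360 - 201 = 159 degrees

Final answer: 159 degrees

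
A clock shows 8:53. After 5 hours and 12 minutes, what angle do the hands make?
First find the time 5 hours and 12 minutes after 8:53.
Total minutes: 8 x 60 + 53 + 5 x 60 + 12 = 845.
845 mod 720 = 125 minutes = 2:05.
Now compute the angle at 2:05:
Hour hand: 2 x 30 + 5 x 0.5 = 62.5 degrees
Minute hand: 5 x 6 = 30 degrees
Difference: |62.5 - 30| = 32.5 degrees
The angle is 32.5 degrees

Final answer: 32.5 degrees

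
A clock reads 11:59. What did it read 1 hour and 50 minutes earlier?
Starting time: 11:59 = 719 total minutes past 12:00
Subtracting: 1 hour and 50 minutes = 110 minutes
719 - 110 = 609 minutes
= 10 hours and 9 minutes past 12:00 = 10:09

Final answer: 10:09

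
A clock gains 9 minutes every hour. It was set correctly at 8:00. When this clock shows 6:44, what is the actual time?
For every 60 true minutes, the faulty clock advances 69 minutes, so 1 faulty-clock minute corresponds to 60/69 true minutes.
From 8:00 to 6:44 on the faulty dial is 644 minutes.
True elapsed: 644 x 60/69 = 560 minutes = 9 hours and 20 minutes.
True time: 8:00 + 9 hours and 20 minutes = 5:20.

Final answer: 5:20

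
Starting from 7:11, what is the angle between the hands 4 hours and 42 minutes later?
First find the time 4 hours and 42 minutes after 7:11.
Total minutes: 7 x 60 + 11 + 4 x 60 + 42 = 713.
713 mod 720 = 713 minutes = 11:53.
Now compute the angle at 11:53:
Hour hand: 11 x 30 + 53 x 0.5 = 356.5 degrees
Minute hand: 53 x 6 = 318 degrees
Difference: |356.5 - 318| = 38.5 degrees
The angle is 38.5 degrees

Final answer: 38.5 degrees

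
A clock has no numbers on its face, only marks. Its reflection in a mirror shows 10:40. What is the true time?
Reflection across the vertical (12-6) axis maps a hand at angle A degrees to (360 - A) degrees, which sends a reading of T minutes past 12:00 to (720 - T) minutes past 12:00.
Mirror reads 10:40 = 640 minutes past 12:00.
Actual time: (720 - 640) mod 720 = 80 minutes = 1:20.

Final answer: 1:20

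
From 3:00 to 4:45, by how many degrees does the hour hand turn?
The hour hand moves 0.5 degrees per minute.
Time elapsed: 4:45 - 3:00 = 105 minutes
Angular displacement: 105 x 0.5 = 52.5 degrees

Final answer: 52.5 degrees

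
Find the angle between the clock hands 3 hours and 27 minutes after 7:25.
First find the time 3 hours and 27 minutes after 7:25.
Total minutes: 7 x 60 + 25 + 3 x 60 + 27 = 652.
652 mod 720 = 652 minutes = 10:52.
Now compute the angle at 10:52:
Hour hand: 10 x 30 + 52 x 0.5 = 326 degrees
Minute hand: 52 x 6 = 312 degrees
Difference: |326 - 312| = 14 degrees
The angle is 14 degrees

Final answer: 14 degrees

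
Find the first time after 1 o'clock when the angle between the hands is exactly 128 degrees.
At t minutes past 1:00, the hour hand is at 30 x 1 + 0.5t degrees and the minute hand is at 6t degrees.
The smaller angle between them is 128 degrees when |30H - 5.5t| = 128 or |30H - 5.5t| = 232.
With H = 1, solve 30 x 1 - 5.5t = +/- target for each target:
  t = (30 x 1 - 128) / 5.5 = -17.82 (outside (0, 60))
  t = (30 x 1 + 128) / 5.5 = 28.73
  t = (30 x 1 - 232) / 5.5 = -36.73 (outside (0, 60))
  t = (30 x 1 + 232) / 5.5 = 47.64
Valid solutions in (0, 60): {28.73, 47.64} minutes.
The first occurrence is t = 28.73 minutes.
The hands form a 128-degree angle at 28.73 minutes past 1:00.

Final answer: 28.73 minutes past 1:00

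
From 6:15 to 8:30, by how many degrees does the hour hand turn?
The hour hand moves 0.5 degrees per minute.
Time elapsed: 8:30 - 6:15 = 135 minutes
Angular displacement: 135 x 0.5 = 67.5 degrees

Final answer: 67.5 degrees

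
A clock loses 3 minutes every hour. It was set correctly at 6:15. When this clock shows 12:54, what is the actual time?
For every 60 true minutes, the faulty clock advances 57 minutes, so 1 faulty-clock minute corresponds to 60/57 true minutes.
From 6:15 to 12:54 on the faulty dial is 399 minutes.
True elapsed: 399 x 60/57 = 420 minutes = 7 hours.
True time: 6:15 + 7 hours = 1:15.

Final answer: 1:15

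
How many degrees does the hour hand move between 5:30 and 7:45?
The hour hand moves 0.5 degrees per minute.
Time elapsed: 7:45 - 5:30 = 135 minutes
Angular displacement: 135 x 0.5 = 67.5 degrees

Final answer: 67.5 degrees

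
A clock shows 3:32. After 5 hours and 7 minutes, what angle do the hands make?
First find the time 5 hours and 7 minutes after 3:32.
Total minutes: 3 x 60 + 32 + 5 x 60 + 7 = 519.
519 mod 720 = 519 minutes = 8:39.
Now compute the angle at 8:39:
Hour hand: 8 x 30 + 39 x 0.5 = 259.5 degrees
Minute hand: 39 x 6 = 234 degrees
Difference: |259.5 - 234| = 25.5 degrees
The angle is 25.5 degrees

Final answer: 25.5 degrees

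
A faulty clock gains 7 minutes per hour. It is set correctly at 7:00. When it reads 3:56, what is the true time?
For every 60 true minutes, the faulty clock advances 67 minutes, so 1 faulty-clock minute corresponds to 60/67 true minutes.
From 7:00 to 3:56 on the faulty dial is 536 minutes.
True elapsed: 536 x 60/67 = 480 minutes = 8 hours.
True time: 7:00 + 8 hours = 3:00.

Final answer: 3:00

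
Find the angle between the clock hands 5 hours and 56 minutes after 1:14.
First find the time 5 hours and 56 minutes after 1:14.
Total minutes: 1 x 60 + 14 + 5 x 60 + 56 = 430.
430 mod 720 = 430 minutes = 7:10.
Now compute the angle at 7:10:
Hour hand: 7 x 30 + 10 x 0.5 = 215 degrees
Minute hand: 10 x 6 = 60 degrees
Difference: |215 - 60| = 155 degrees
The angle is 155 degrees

Final answer: 155 degrees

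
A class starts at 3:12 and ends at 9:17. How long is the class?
From 3:12 to 9:17:
(9 x 60 + 17) - (3 x 60 + 12) = 557 - 192 = 365 minutes
= 6 hours and 5 minutes

Final answer: 6 hours and 5 minutes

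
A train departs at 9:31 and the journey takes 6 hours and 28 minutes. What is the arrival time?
Starting time: 9:31
Adding 28 minutes to 31 minutes: 31 + 28 = 59 minutes
Adding 6 hours: 9 + 6 = 15 - 12 = 3
Final time: 3:59

Final answer: 3:59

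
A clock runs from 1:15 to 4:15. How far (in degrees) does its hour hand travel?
The hour hand moves 0.5 degrees per minute.
Time elapsed: 4:15 - 1:15 = 180 minutes
Angular displacement: 180 x 0.5 = 90 degrees

Final answer: 90 degrees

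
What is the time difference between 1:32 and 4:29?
From 1:32 to 4:29:
(4 x 60 + 29) - (1 x 60 + 32) = 269 - 92 = 177 minutes
= 2 hours and 57 minutes

Final answer: 2 hours and 57 minutes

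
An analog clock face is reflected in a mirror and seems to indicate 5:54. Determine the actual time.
Reflection across the vertical (12-6) axis maps a hand at angle A degrees to (360 - A) degrees, which sends a reading of T minutes past 12:00 to (720 - T) minutes past 12:00.
Mirror reads 5:54 = 354 minutes past 12:00.
Actual time: (720 - 354) mod 720 = 366 minutes = 6:06.

Final answer: 6:06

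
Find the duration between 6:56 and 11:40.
From 6:56 to 11:40:
(11 x 60 + 40) - (6 x 60 + 56) = 700 - 416 = 284 minutes
= 4 hours and 44 minutes

Final answer: 4 hours and 44 minutes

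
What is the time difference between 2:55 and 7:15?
From 2:55 to 7:15:
(7 x 60 + 15) - (2 x 60 + 55) = 435 - 175 = 260 minutes
= 4 hours and 20 minutes

Final answer: 4 hours and 20 minutes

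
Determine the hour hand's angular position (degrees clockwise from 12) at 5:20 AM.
The hour hand moves 30 degrees per hour and 0.5 degrees per minute.
At 5:20: (5) x 30 + 20 x 0.5 = 150 + 10 = 160 degrees

Final answer: 160 degrees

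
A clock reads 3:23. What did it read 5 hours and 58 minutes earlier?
Starting time: 3:23 = 203 total minutes past 12:00
Subtracting: 5 hours and 58 minutes = 358 minutes
203 - 358 = -155 (negative, add 12 hours = 720) = 565 minutes
= 9 hours and 25 minutes past 12:00 = 9:25

Final answer: 9:25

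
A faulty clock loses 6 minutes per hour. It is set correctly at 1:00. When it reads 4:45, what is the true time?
For every 60 true minutes, the faulty clock advances 54 minutes, so 1 faulty-clock minute corresponds to 60/54 true minutes.
From 1:00 to 4:45 on the faulty dial is 225 minutes.
True elapsed: 225 x 60/54 = 250 minutes = 4 hours and 10 minutes.
True time: 1:00 + 4 hours and 10 minutes = 5:10.

Final answer: 5:10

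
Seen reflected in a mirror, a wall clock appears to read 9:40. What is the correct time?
Reflection across the vertical (12-6) axis maps a hand at angle A degrees to (360 - A) degrees, which sends a reading of T minutes past 12:00 to (720 - T) minutes past 12:00.
Mirror reads 9:40 = 580 minutes past 12:00.
Actual time: (720 - 580) mod 720 = 140 minutes = 2:20.

Final answer: 2:20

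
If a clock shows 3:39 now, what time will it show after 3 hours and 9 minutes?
Starting time: 3:39
Adding 9 minutes to 39 minutes: 39 + 9 = 48 minutes
Adding 3 hours: 3 + 3 = 6
Final time: 6:48

Final answer: 6:48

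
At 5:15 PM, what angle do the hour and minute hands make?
Hour hand position: 5 x 30 + 15 x 0.5 = 157.5 degrees
Minute hand position: 15 x 6 = 90 degrees
Difference: |157.5 - 90| = 67.5 degrees
The angle between the hands is 67.5 degrees

Final answer: 67.5 degrees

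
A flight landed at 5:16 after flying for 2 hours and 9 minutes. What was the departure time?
Starting time: 5:16 = 316 total minutes past 12:00
Subtracting: 2 hours and 9 minutes = 129 minutes
316 - 129 = 187 minutes
= 3 hours and 7 minutes past 12:00 = 3:07

Final answer: 3:07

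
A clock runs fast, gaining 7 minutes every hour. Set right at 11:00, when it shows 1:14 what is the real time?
For every 60 true minutes, the faulty clock advances 67 minutes, so 1 faulty-clock minute corresponds to 60/67 true minutes.
From 11:00 to 1:14 on the faulty dial is 134 minutes.
True elapsed: 134 x 60/67 = 120 minutes = 2 hours.
True time: 11:00 + 2 hours = 1:00.

Final answer: 1:00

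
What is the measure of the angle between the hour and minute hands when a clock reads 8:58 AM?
Hour hand position: 8 x 30 + 58 x 0.5 = 269 degrees
Minute hand position: 58 x 6 = 348 degrees
Difference: |269 - 348| = 79 degrees
The angle between the hands is 79 degrees

Final answer: 79 degrees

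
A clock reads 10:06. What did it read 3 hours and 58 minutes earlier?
Starting time: 10:06 = 606 total minutes past 12:00
Subtracting: 3 hours and 58 minutes = 238 minutes
606 - 238 = 368 minutes
= 6 hours and 8 minutes past 12:00 = 6:08

Final answer: 6:08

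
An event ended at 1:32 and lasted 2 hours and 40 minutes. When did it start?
Starting time: 1:32 = 92 total minutes past 12:00
Subtracting: 2 hours and 40 minutes = 160 minutes
92 - 160 = -68 (negative, add 12 hours = 720) = 652 minutes
= 10 hours and 52 minutes past 12:00 = 10:52

Final answer: 10:52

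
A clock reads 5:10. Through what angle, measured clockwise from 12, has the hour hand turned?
The hour hand moves 30 degrees per hour and 0.5 degrees per minute.
At 5:10: (5) x 30 + 10 x 0.5 = 150 + 5 = 155 degrees

Final answer: 155 degrees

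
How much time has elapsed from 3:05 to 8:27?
From 3:05 to 8:27:
(8 x 60 + 27) - (3 x 60 + 5) = 507 - 185 = 322 minutes
= 5 hours and 22 minutes

Final answer: 5 hours and 22 minutes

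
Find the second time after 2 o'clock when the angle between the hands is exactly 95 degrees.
At t minutes past 2:00, the hour hand is at 30 x 2 + 0.5t degrees and the minute hand is at 6t degrees.
The smaller angle between them is 95 degrees when |30H - 5.5t| = 95 or |30H - 5.5t| = 265.
With H = 2, solve 30 x 2 - 5.5t = +/- target for each target:
  t = (30 x 2 - 95) / 5.5 = -6.36 (outside (0, 60))
  t = (30 x 2 + 95) / 5.5 = 28.18
  t = (30 x 2 - 265) / 5.5 = -37.27 (outside (0, 60))
  t = (30 x 2 + 265) / 5.5 = 59.09
Valid solutions in (0, 60): {28.18, 59.09} minutes.
The second occurrence is t = 59.09 minutes.
The hands form a 95-degree angle at 59.09 minutes past 2:00.

Final answer: 59.09 minutes past 2:00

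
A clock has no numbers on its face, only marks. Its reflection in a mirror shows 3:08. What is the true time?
Reflection across the vertical (12-6) axis maps a hand at angle A degrees to (360 - A) degrees, which sends a reading of T minutes past 12:00 to (720 - T) minutes past 12:00.
Mirror reads 3:08 = 188 minutes past 12:00.
Actual time: (720 - 188) mod 720 = 532 minutes = 8:52.

Final answer: 8:52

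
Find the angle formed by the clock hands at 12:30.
Hour hand position: 0 x 30 + 30 x 0.5 = 15 degrees
Minute hand position: 30 x 6 = 180 degrees
Difference: |15 - 180| = 165 degrees
The angle between the hands is 165 degrees

Final answer: 165 degrees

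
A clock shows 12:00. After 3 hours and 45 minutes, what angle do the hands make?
First find the time 3 hours and 45 minutes after 12:00.
Total minutes: 12 x 60 + 0 + 3 x 60 + 45 = 945.
945 mod 720 = 225 minutes = 3:45.
Now compute the angle at 3:45:
Hour hand: 3 x 30 + 45 x 0.5 = 112.5 degrees
Minute hand: 45 x 6 = 270 degrees
Difference: |112.5 - 270| = 157.5 degrees
The angle is 157.5 degrees

Final answer: 157.5 degrees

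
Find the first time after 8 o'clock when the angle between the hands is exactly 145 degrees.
At t minutes past 8:00, the hour hand is at 30 x 8 + 0.5t degrees and the minute hand is at 6t degrees.
The smaller angle between them is 145 degrees when |30H - 5.5t| = 145 or |30H - 5.5t| = 215.
With H = 8, solve 30 x 8 - 5.5t = +/- target for each target:
  t = (30 x 8 - 145) / 5.5 = 17.27
  t = (30 x 8 + 145) / 5.5 = 70 (outside (0, 60))
  t = (30 x 8 - 215) / 5.5 = 4.55
  t = (30 x 8 + 215) / 5.5 = 82.73 (outside (0, 60))
Valid solutions in (0, 60): {4.55, 17.27} minutes.
The first occurrence is t = 4.55 minutes.
The hands form a 145-degree angle at 4.55 minutes past 8:00.

Final answer: 4.55 minutes past 8:00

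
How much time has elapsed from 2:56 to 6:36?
From 2:56 to 6:36:
(6 x 60 + 36) - (2 x 60 + 56) = 396 - 176 = 220 minutes
= 3 hours and 40 minutes

Final answer: 3 hours and 40 minutes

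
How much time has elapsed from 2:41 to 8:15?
From 2:41 to 8:15:
(8 x 60 + 15) - (2 x 60 + 41) = 495 - 161 = 334 minutes
= 5 hours and 34 minutes

Final answer: 5 hours and 34 minutes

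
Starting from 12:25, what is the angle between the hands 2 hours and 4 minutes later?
First find the time 2 hours and 4 minutes after 12:25.
Total minutes: 12 x 60 + 25 + 2 x 60 + 4 = 869.
869 mod 720 = 149 minutes = 2:29.
Now compute the angle at 2:29:
Hour hand: 2 x 30 + 29 x 0.5 = 74.5 degrees
Minute hand: 29 x 6 = 174 degrees
Difference: |74.5 - 174| = 99.5 degrees
The angle is 99.5 degrees

Final answer: 99.5 degrees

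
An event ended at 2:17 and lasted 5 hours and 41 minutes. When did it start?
Starting time: 2:17 = 137 total minutes past 12:00
Subtracting: 5 hours and 41 minutes = 341 minutes
137 - 341 = -204 (negative, add 12 hours = 720) = 516 minutes
= 8 hours and 36 minutes past 12:00 = 8:36

Final answer: 8:36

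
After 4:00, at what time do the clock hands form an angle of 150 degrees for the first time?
At t minutes past 4:00, the hour hand is at 30 x 4 + 0.5t degrees and the minute hand is at 6t degrees.
The smaller angle between them is 150 degrees when |30H - 5.5t| = 150 or |30H - 5.5t| = 210.
With H = 4, solve 30 x 4 - 5.5t = +/- target for each target:
  t = (30 x 4 - 150) / 5.5 = -5.45 (outside (0, 60))
  t = (30 x 4 + 150) / 5.5 = 49.09
  t = (30 x 4 - 210) / 5.5 = -16.36 (outside (0, 60))
  t = (30 x 4 + 210) / 5.5 = 60 (outside (0, 60))
Valid solutions in (0, 60): {49.09} minutes.
The first occurrence is t = 49.09 minutes.
The hands form a 150-degree angle at 49.09 minutes past 4:00.

Final answer: 49.09 minutes past 4:00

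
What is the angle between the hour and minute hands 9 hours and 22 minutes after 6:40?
First find the time 9 hours and 22 minutes after 6:40.
Total minutes: 6 x 60 + 40 + 9 x 60 + 22 = 962.
962 mod 720 = 242 minutes = 4:02.
Now compute the angle at 4:02:
Hour hand: 4 x 30 + 2 x 0.5 = 121 degrees
Minute hand: 2 x 6 = 12 degrees
Difference: |121 - 12| = 109 degrees
The angle is 109 degrees

Final answer: 109 degrees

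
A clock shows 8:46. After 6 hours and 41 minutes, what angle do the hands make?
First find the time 6 hours and 41 minutes after 8:46.
Total minutes: 8 x 60 + 46 + 6 x 60 + 41 = 927.
927 mod 720 = 207 minutes = 3:27.
Now compute the angle at 3:27:
Hour hand: 3 x 30 + 27 x 0.5 = 103.5 degrees
Minute hand: 27 x 6 = 162 degrees
Difference: |103.5 - 162| = 58.5 degrees
The angle is 58.5 degrees

Final answer: 58.5 degrees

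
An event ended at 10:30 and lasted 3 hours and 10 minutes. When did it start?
Starting time: 10:30 = 630 total minutes past 12:00
Subtracting: 3 hours and 10 minutes = 190 minutes
630 - 190 = 440 minutes
= 7 hours and 20 minutes past 12:00 = 7:20

Final answer: 7:20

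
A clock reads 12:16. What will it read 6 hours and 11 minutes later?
Starting time: 12:16
Adding 11 minutes to 16 minutes: 16 + 11 = 27 minutes
Adding 6 hours: 12 + 6 = 18 - 12 = 6
Final time: 6:27

Final answer: 6:27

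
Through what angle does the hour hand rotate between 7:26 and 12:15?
The hour hand moves 0.5 degrees per minute.
Time elapsed: 12:15 - 7:26 = 289 minutes
Angular displacement: 289 x 0.5 = 144.5 degrees

Final answer: 144.5 degrees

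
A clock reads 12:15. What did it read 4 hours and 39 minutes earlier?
Starting time: 12:15 = 15 total minutes past 12:00
Subtracting: 4 hours and 39 minutes = 279 minutes
15 - 279 = -264 (negative, add 12 hours = 720) = 456 minutes
= 7 hours and 36 minutes past 12:00 = 7:36

Final answer: 7:36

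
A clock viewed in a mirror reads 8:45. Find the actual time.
Reflection across the vertical (12-6) axis maps a hand at angle A degrees to (360 - A) degrees, which sends a reading of T minutes past 12:00 to (720 - T) minutes past 12:00.
Mirror reads 8:45 = 525 minutes past 12:00.
Actual time: (720 - 525) mod 720 = 195 minutes = 3:15.

Final answer: 3:15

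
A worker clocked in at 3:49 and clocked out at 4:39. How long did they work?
From 3:49 to 4:39:
(4 x 60 + 39) - (3 x 60 + 49) = 279 - 229 = 50 minutes
= 50 minutes

Final answer: 50 minutes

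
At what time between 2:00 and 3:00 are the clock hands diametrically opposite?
For hands to be 180 degrees apart: |30H - 5.5t| = 180
With H = 2: t = (30 x 2 + 180)/5.5 = 43.64 or t = (30 x 2 - 180)/5.5 = -21.82
First valid solution (0 < t < 60): t = 43.64 minutes
The hands are opposite at 43.64 minutes past 2:00.

Final answer: 43.64 minutes past 2:00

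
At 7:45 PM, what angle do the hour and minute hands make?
Hour hand position: 7 x 30 + 45 x 0.5 = 232.5 degrees
Minute hand position: 45 x 6 = 270 degrees
Difference: |232.5 - 270| = 37.5 degrees
The angle between the hands is 37.5 degrees

Final answer: 37.5 degrees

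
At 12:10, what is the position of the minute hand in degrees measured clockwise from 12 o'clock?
The minute hand moves 6 degrees per minute.
At 12:10: 10 x 6 = 60 degrees

Final answer: 60 degrees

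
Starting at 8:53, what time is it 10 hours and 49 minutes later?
Starting time: 8:53
Adding 49 minutes to 53 minutes: 53 + 49 = 102 minutes = 1 hour and 42 minutes
Adding 10 hours: 8 + 10 + 1 (carry) = 19 - 12 = 7
Final time: 7:42

Final answer: 7:42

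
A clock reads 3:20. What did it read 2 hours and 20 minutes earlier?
Starting time: 3:20 = 200 total minutes past 12:00
Subtracting: 2 hours and 20 minutes = 140 minutes
200 - 140 = 60 minutes
= 1 hour past 12:00 = 1:00

Final answer: 1:00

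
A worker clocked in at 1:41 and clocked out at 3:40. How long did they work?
From 1:41 to 3:40:
(3 x 60 + 40) - (1 x 60 + 41) = 220 - 101 = 119 minutes
= 1 hour and 59 minutes

Final answer: 1 hour and 59 minutes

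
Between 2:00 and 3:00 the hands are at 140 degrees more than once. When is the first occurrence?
At t minutes past 2:00, the hour hand is at 30 x 2 + 0.5t degrees and the minute hand is at 6t degrees.
The smaller angle between them is 140 degrees when |30H - 5.5t| = 140 or |30H - 5.5t| = 220.
With H = 2, solve 30 x 2 - 5.5t = +/- target for each target:
  t = (30 x 2 - 140) / 5.5 = -14.55 (outside (0, 60))
  t = (30 x 2 + 140) / 5.5 = 36.36
  t = (30 x 2 - 220) / 5.5 = -29.09 (outside (0, 60))
  t = (30 x 2 + 220) / 5.5 = 50.91
Valid solutions in (0, 60): {36.36, 50.91} minutes.
The first occurrence is t = 36.36 minutes.
The hands form a 140-degree angle at 36.36 minutes past 2:00.

Final answer: 36.36 minutes past 2:00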